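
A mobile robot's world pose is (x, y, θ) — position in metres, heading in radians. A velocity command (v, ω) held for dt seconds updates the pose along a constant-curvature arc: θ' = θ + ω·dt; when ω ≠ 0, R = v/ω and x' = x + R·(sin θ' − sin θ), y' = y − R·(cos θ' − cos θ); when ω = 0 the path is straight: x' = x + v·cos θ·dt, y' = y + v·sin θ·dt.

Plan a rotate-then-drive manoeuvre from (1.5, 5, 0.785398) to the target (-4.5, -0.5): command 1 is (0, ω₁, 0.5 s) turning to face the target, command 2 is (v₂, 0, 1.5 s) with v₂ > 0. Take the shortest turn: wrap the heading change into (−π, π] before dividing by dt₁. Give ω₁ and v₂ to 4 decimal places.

heading to target = atan2(-0.5−5, -4.5−1.5) = -2.3996
Δθ = wrap(-2.3996 − 0.7854) = 3.0981; ω₁ = Δθ/dt₁ = 6.1963
distance = √((-4.5−1.5)² + (-0.5−5)²) = 8.1394; v₂ = distance/dt₂ = 5.4263

ω₁ = 6.1963, v₂ = 5.4263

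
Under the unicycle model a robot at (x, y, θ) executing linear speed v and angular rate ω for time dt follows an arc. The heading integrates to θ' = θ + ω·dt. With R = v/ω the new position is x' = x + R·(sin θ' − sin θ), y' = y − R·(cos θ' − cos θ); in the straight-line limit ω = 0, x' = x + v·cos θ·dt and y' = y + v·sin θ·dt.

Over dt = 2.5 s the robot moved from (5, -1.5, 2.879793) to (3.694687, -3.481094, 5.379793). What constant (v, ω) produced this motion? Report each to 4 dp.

v = 1.2500, ω = 1.0000

Δθ = 5.379793 − 2.879793 = 2.500000
ω = Δθ/dt = 2.500000/2.5 = 1.0000
R = −Δy/(cos θ' − cos θ) = 1.2500
v = R·ω = 1.2500·1.0000 = 1.2500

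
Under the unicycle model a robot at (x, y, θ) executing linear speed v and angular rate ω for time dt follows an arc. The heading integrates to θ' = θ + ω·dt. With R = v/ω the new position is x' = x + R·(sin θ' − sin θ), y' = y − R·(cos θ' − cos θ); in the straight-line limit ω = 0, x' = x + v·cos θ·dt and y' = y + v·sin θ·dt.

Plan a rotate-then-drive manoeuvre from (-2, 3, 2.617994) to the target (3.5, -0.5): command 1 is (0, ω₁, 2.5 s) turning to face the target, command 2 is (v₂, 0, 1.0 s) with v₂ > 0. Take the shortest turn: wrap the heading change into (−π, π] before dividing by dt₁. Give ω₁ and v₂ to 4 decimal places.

heading to target = atan2(-0.5−3, 3.5−-2) = -0.5667
Δθ = wrap(-0.5667 − 2.6180) = 3.0985; ω₁ = Δθ/dt₁ = 1.2394
distance = √((3.5−-2)² + (-0.5−3)²) = 6.5192; v₂ = distance/dt₂ = 6.5192

ω₁ = 1.2394, v₂ = 6.5192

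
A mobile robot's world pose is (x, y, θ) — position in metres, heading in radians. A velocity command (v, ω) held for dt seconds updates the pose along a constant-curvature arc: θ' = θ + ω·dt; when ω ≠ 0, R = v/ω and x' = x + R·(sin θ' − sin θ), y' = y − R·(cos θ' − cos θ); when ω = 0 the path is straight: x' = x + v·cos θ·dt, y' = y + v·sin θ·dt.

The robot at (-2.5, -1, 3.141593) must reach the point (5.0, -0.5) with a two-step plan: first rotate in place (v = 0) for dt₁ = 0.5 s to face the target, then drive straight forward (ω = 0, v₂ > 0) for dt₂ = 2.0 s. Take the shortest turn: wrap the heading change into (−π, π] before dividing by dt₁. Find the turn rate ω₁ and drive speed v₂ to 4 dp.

ω₁ = -6.1500, v₂ = 3.7583

heading to target = atan2(-0.5−-1, 5−-2.5) = 0.0666
Δθ = wrap(0.0666 − 3.1416) = -3.0750; ω₁ = Δθ/dt₁ = -6.1500
distance = √((5−-2.5)² + (-0.5−-1)²) = 7.5166; v₂ = distance/dt₂ = 3.7583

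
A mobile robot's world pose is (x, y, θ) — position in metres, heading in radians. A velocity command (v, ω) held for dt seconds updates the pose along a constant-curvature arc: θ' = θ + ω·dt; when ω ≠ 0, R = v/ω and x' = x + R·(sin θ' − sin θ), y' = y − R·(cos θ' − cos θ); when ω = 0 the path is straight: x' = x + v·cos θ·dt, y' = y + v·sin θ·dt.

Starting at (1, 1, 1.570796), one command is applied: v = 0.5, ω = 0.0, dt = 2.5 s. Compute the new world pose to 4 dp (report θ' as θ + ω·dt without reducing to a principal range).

(1.0000, 2.2500, 1.5708)

θ' = 1.5708 + 0.0·2.5 = 1.5708
ω = 0 → straight: x' = 1 + 0.5·cos(1.5708)·2.5 = 1.0000
y' = 1 + 0.5·sin(1.5708)·2.5 = 2.2500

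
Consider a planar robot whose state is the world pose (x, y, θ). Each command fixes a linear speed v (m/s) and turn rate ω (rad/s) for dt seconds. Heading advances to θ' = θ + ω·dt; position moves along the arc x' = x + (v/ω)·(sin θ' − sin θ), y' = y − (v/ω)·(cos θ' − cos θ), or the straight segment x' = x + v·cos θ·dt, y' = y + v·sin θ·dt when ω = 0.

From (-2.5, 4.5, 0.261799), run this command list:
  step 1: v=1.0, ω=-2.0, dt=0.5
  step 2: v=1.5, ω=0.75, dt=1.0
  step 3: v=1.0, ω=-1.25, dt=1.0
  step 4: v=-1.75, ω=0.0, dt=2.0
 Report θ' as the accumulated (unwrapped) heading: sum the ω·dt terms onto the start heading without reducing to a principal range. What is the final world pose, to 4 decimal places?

step 1: θ'=-0.7382 (R=-0.5000) → pose (-2.0341, 4.3869, -0.7382)
step 2: θ'=0.0118 (R=2.0000) → pose (-0.6646, 3.8664, 0.0118)
step 3: θ'=-1.2382 (R=-0.8000) → pose (0.1010, 3.3276, -1.2382)
step 4: θ'=-1.2382 (straight) → pose (-1.0417, 6.6358, -1.2382)

(-1.0417, 6.6358, -1.2382)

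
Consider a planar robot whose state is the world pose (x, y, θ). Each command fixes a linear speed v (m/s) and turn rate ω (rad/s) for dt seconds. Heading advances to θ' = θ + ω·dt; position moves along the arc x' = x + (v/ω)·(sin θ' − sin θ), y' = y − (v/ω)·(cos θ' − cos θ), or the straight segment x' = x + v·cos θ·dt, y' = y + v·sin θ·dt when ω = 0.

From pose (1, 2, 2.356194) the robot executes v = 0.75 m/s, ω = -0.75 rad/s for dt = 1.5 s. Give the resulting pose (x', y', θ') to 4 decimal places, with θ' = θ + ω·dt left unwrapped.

(0.7642, 3.0402, 1.2312)

θ' = 2.3562 + -0.75·1.5 = 1.2312
R = v/ω = 0.75/-0.75 = -1.0000
x' = 1 + -1.0000·(sin 1.2312 − sin 2.3562) = 0.7642
y' = 2 − -1.0000·(cos 1.2312 − cos 2.3562) = 3.0402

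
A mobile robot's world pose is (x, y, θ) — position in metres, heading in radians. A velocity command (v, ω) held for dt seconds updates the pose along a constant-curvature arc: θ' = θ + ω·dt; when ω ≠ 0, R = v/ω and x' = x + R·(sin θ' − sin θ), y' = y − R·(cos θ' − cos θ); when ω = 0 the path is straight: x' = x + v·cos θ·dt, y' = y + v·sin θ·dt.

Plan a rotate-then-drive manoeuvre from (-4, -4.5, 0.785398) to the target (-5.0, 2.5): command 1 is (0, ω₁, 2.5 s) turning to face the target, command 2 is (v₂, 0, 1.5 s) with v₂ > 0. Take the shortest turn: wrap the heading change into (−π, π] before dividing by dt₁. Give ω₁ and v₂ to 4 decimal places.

ω₁ = 0.3709, v₂ = 4.7140

heading to target = atan2(2.5−-4.5, -5−-4) = 1.7127
Δθ = wrap(1.7127 − 0.7854) = 0.9273; ω₁ = Δθ/dt₁ = 0.3709
distance = √((-5−-4)² + (2.5−-4.5)²) = 7.0711; v₂ = distance/dt₂ = 4.7140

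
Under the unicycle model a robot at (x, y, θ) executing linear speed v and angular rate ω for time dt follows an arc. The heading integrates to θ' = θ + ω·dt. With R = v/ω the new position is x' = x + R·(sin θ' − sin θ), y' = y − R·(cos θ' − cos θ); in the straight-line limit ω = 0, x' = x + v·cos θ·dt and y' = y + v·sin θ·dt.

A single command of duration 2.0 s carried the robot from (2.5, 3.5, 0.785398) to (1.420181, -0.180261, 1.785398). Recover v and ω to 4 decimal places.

Δθ = 1.785398 − 0.785398 = 1.000000
ω = Δθ/dt = 1.000000/2.0 = 0.5000
R = −Δy/(cos θ' − cos θ) = -4.0000
v = R·ω = -4.0000·0.5000 = -2.0000

v = -2.0000, ω = 0.5000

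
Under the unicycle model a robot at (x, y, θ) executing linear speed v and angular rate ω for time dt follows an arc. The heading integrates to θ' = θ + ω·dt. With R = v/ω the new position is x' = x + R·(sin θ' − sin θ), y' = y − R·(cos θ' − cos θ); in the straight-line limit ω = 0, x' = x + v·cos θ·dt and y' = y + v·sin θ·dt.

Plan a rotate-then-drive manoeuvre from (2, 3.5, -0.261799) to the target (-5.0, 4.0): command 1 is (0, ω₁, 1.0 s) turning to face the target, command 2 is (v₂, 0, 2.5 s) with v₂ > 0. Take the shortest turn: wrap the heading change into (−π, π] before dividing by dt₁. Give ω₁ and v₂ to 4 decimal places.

heading to target = atan2(4−3.5, -5−2) = 3.0703
Δθ = wrap(3.0703 − -0.2618) = -2.9511; ω₁ = Δθ/dt₁ = -2.9511
distance = √((-5−2)² + (4−3.5)²) = 7.0178; v₂ = distance/dt₂ = 2.8071

ω₁ = -2.9511, v₂ = 2.8071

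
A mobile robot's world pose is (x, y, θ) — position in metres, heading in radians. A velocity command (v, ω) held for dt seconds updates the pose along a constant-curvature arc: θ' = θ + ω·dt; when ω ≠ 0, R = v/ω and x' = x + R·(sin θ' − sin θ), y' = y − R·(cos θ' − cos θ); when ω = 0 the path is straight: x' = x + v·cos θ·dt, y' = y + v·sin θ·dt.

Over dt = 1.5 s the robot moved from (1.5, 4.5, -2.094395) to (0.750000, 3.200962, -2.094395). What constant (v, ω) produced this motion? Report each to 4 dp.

v = 1.0000, ω = 0.0000

Δθ = -2.094395 − -2.094395 = 0.000000
ω = Δθ/dt = 0.000000/1.5 = 0.0000
ω = 0 → v = (Δx·cos θ + Δy·sin θ)/dt = 1.0000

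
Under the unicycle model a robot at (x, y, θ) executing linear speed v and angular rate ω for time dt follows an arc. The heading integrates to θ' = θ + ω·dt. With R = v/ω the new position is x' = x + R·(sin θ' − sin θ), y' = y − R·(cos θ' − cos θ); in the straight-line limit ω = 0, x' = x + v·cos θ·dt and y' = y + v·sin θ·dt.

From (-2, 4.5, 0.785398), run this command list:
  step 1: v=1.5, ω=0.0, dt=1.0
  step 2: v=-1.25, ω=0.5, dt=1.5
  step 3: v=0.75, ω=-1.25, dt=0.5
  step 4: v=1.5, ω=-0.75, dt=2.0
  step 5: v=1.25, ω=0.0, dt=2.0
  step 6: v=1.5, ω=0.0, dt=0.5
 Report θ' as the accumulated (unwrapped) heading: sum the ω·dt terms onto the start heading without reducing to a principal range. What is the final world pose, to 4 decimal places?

(3.8486, 2.8566, -0.5896)

step 1: θ'=0.7854 (straight) → pose (-0.9393, 5.5607, 0.7854)
step 2: θ'=1.5354 (R=-2.5000) → pose (-1.6700, 3.8814, 1.5354)
step 3: θ'=0.9104 (R=-0.6000) → pose (-1.5442, 4.2282, 0.9104)
step 4: θ'=-0.5896 (R=-2.0000) → pose (1.1473, 4.6637, -0.5896)
step 5: θ'=-0.5896 (straight) → pose (3.2252, 3.2736, -0.5896)
step 6: θ'=-0.5896 (straight) → pose (3.8486, 2.8566, -0.5896)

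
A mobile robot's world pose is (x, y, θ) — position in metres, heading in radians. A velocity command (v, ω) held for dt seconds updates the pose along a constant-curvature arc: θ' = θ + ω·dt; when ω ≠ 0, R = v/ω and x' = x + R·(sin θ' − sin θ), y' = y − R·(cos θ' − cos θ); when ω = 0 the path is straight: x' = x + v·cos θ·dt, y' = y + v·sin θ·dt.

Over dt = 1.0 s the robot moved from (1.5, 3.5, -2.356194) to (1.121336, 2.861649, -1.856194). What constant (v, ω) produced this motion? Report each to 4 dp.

Δθ = -1.856194 − -2.356194 = 0.500000
ω = Δθ/dt = 0.500000/1.0 = 0.5000
R = −Δy/(cos θ' − cos θ) = 1.5000
v = R·ω = 1.5000·0.5000 = 0.7500

v = 0.7500, ω = 0.5000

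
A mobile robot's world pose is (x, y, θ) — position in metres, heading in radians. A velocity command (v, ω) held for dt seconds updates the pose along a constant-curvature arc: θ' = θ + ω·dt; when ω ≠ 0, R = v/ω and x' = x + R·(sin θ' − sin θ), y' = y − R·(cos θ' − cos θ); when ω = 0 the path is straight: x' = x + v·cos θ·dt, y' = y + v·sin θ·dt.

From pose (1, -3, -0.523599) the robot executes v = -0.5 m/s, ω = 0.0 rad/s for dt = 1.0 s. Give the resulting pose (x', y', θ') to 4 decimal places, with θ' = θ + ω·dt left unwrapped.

(0.5670, -2.7500, -0.5236)

θ' = -0.5236 + 0.0·1.0 = -0.5236
ω = 0 → straight: x' = 1 + -0.5·cos(-0.5236)·1.0 = 0.5670
y' = -3 + -0.5·sin(-0.5236)·1.0 = -2.7500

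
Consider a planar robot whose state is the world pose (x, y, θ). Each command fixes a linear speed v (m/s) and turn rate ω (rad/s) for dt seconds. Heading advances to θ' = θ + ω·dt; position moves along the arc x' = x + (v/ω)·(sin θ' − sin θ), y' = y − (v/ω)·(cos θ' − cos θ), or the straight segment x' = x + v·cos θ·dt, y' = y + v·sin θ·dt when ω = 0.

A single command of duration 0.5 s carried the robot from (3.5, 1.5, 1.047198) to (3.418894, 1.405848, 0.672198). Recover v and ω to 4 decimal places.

Δθ = 0.672198 − 1.047198 = -0.375000
ω = Δθ/dt = -0.375000/0.5 = -0.7500
R = −Δy/(cos θ' − cos θ) = 0.3333
v = R·ω = 0.3333·-0.7500 = -0.2500

v = -0.2500, ω = -0.7500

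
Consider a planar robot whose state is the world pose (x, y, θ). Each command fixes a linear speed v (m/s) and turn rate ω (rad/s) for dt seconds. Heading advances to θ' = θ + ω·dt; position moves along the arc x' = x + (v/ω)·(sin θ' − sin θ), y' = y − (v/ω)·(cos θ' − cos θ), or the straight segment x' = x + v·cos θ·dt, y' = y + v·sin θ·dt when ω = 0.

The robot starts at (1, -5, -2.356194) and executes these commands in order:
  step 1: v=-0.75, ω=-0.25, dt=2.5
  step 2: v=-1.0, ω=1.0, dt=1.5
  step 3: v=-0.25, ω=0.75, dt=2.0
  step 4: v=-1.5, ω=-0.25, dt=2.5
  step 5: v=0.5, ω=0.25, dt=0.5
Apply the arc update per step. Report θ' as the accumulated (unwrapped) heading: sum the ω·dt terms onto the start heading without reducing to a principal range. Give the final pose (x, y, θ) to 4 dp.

step 1: θ'=-2.9812 (R=3.0000) → pose (2.6422, -4.1598, -2.9812)
step 2: θ'=-1.4812 (R=-1.0000) → pose (3.4785, -3.0832, -1.4812)
step 3: θ'=0.0188 (R=-0.3333) → pose (3.1402, -2.7797, 0.0188)
step 4: θ'=-0.6062 (R=6.0000) → pose (-0.3911, -1.7117, -0.6062)
step 5: θ'=-0.4812 (R=2.0000) → pose (-0.1773, -1.8410, -0.4812)

(-0.1773, -1.8410, -0.4812)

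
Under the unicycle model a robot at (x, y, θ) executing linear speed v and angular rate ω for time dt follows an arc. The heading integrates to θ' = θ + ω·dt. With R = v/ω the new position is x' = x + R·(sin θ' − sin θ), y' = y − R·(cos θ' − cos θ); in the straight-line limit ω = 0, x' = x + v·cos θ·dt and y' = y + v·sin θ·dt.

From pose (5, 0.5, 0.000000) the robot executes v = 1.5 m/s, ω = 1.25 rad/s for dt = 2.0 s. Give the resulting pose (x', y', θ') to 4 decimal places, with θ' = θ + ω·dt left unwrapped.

(5.7182, 2.6614, 2.5000)

θ' = 0.0000 + 1.25·2.0 = 2.5000
R = v/ω = 1.5/1.25 = 1.2000
x' = 5 + 1.2000·(sin 2.5000 − sin 0.0000) = 5.7182
y' = 0.5 − 1.2000·(cos 2.5000 − cos 0.0000) = 2.6614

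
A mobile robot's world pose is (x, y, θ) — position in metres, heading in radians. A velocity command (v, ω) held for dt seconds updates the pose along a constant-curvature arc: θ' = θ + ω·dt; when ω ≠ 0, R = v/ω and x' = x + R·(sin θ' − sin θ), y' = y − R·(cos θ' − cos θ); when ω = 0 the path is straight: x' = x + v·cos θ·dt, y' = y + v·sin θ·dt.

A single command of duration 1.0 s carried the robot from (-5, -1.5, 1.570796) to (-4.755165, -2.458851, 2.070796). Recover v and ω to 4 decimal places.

v = -1.0000, ω = 0.5000

Δθ = 2.070796 − 1.570796 = 0.500000
ω = Δθ/dt = 0.500000/1.0 = 0.5000
R = −Δy/(cos θ' − cos θ) = -2.0000
v = R·ω = -2.0000·0.5000 = -1.0000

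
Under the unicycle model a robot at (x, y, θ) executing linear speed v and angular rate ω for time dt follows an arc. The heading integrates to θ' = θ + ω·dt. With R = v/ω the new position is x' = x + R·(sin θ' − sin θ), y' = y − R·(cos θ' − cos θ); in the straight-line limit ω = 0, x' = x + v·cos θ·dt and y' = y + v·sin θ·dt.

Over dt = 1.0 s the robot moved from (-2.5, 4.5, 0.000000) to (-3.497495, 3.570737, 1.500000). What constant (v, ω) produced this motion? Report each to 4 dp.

Δθ = 1.500000 − 0.000000 = 1.500000
ω = Δθ/dt = 1.500000/1.0 = 1.5000
R = Δx/(sin θ' − sin θ) = -1.0000
v = R·ω = -1.0000·1.5000 = -1.5000

v = -1.5000, ω = 1.5000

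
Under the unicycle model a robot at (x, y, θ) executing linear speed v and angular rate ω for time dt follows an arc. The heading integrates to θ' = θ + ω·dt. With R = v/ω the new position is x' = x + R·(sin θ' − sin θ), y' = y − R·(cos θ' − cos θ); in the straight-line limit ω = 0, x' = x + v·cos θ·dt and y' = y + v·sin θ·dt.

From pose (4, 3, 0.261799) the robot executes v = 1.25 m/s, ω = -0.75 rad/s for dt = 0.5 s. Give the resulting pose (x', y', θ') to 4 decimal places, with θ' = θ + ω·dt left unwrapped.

(4.6196, 3.0461, -0.1132)

θ' = 0.2618 + -0.75·0.5 = -0.1132
R = v/ω = 1.25/-0.75 = -1.6667
x' = 4 + -1.6667·(sin -0.1132 − sin 0.2618) = 4.6196
y' = 3 − -1.6667·(cos -0.1132 − cos 0.2618) = 3.0461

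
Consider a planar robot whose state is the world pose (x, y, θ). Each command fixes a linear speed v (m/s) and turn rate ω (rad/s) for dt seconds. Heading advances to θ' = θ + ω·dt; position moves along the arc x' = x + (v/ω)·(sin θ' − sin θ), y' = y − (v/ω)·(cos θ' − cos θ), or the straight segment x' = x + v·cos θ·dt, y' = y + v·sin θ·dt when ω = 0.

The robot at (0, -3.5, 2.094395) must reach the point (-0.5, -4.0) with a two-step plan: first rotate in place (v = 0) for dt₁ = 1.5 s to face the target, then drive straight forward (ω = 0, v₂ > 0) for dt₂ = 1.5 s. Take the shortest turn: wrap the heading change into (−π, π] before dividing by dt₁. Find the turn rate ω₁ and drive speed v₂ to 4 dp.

heading to target = atan2(-4−-3.5, -0.5−0) = -2.3562
Δθ = wrap(-2.3562 − 2.0944) = 1.8326; ω₁ = Δθ/dt₁ = 1.2217
distance = √((-0.5−0)² + (-4−-3.5)²) = 0.7071; v₂ = distance/dt₂ = 0.4714

ω₁ = 1.2217, v₂ = 0.4714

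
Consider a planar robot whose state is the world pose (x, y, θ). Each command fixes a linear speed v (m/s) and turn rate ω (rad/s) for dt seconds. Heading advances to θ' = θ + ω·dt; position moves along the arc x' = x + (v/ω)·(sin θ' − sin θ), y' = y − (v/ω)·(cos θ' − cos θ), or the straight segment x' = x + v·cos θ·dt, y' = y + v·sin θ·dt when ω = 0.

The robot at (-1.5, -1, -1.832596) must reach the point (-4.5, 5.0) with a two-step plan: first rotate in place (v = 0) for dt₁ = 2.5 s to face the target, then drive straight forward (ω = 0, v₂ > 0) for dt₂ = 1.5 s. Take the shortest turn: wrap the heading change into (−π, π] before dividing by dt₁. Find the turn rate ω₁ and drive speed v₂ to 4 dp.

heading to target = atan2(5−-1, -4.5−-1.5) = 2.0344
Δθ = wrap(2.0344 − -1.8326) = -2.4161; ω₁ = Δθ/dt₁ = -0.9665
distance = √((-4.5−-1.5)² + (5−-1)²) = 6.7082; v₂ = distance/dt₂ = 4.4721

ω₁ = -0.9665, v₂ = 4.4721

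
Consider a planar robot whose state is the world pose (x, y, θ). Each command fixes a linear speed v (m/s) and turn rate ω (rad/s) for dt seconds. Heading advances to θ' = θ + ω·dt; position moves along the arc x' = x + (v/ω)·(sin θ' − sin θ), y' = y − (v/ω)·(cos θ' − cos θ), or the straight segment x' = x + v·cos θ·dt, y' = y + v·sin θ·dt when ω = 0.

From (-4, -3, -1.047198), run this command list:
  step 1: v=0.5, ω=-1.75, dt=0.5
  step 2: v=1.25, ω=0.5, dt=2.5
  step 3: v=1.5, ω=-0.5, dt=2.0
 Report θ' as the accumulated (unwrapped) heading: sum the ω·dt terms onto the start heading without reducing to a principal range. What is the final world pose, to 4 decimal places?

step 1: θ'=-1.9222 (R=-0.2857) → pose (-3.9792, -3.2412, -1.9222)
step 2: θ'=-0.6722 (R=2.5000) → pose (-3.1887, -6.0579, -0.6722)
step 3: θ'=-1.6722 (R=-3.0000) → pose (-2.0723, -8.7089, -1.6722)

(-2.0723, -8.7089, -1.6722)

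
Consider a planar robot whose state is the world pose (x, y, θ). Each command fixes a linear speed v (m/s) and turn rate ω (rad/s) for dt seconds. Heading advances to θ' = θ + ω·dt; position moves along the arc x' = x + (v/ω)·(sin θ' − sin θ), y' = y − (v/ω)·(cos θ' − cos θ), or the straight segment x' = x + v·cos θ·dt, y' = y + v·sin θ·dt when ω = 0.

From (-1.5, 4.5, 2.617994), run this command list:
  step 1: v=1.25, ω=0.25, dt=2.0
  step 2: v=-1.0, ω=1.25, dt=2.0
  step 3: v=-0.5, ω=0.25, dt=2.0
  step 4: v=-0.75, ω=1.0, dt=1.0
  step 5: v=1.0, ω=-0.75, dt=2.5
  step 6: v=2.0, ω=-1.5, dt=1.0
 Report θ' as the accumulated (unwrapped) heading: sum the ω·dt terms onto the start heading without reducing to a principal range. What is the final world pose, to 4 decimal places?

(-3.2115, 4.7661, 3.7430)

step 1: θ'=3.1180 (R=5.0000) → pose (-3.8820, 5.1685, 3.1180)
step 2: θ'=5.6180 (R=-0.8000) → pose (-3.3694, 6.5977, 5.6180)
step 3: θ'=6.1180 (R=-2.0000) → pose (-4.2749, 6.9969, 6.1180)
step 4: θ'=7.1180 (R=-0.7500) → pose (-4.9541, 6.7606, 7.1180)
step 5: θ'=5.2430 (R=-1.3333) → pose (-2.8159, 6.5402, 5.2430)
step 6: θ'=3.7430 (R=-1.3333) → pose (-3.2115, 4.7661, 3.7430)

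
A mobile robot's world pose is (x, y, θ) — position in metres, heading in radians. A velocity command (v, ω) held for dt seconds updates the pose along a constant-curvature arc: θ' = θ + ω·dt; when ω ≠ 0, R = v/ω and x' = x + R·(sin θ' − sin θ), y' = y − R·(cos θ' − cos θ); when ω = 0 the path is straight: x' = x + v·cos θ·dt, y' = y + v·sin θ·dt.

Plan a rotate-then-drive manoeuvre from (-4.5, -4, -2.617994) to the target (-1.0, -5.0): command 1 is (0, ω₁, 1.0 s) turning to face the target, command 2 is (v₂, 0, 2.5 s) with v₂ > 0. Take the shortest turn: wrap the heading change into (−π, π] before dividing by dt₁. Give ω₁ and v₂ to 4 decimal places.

heading to target = atan2(-5−-4, -1−-4.5) = -0.2783
Δθ = wrap(-0.2783 − -2.6180) = 2.3397; ω₁ = Δθ/dt₁ = 2.3397
distance = √((-1−-4.5)² + (-5−-4)²) = 3.6401; v₂ = distance/dt₂ = 1.4560

ω₁ = 2.3397, v₂ = 1.4560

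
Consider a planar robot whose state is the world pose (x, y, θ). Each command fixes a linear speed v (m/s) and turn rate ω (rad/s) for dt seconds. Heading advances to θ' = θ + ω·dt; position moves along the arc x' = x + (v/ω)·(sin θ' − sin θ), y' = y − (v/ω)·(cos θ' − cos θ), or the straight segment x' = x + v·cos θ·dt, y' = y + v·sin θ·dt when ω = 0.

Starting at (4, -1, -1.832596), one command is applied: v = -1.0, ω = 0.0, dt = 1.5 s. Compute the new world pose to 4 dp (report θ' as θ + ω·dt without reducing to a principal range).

(4.3882, 0.4489, -1.8326)

θ' = -1.8326 + 0.0·1.5 = -1.8326
ω = 0 → straight: x' = 4 + -1.0·cos(-1.8326)·1.5 = 4.3882
y' = -1 + -1.0·sin(-1.8326)·1.5 = 0.4489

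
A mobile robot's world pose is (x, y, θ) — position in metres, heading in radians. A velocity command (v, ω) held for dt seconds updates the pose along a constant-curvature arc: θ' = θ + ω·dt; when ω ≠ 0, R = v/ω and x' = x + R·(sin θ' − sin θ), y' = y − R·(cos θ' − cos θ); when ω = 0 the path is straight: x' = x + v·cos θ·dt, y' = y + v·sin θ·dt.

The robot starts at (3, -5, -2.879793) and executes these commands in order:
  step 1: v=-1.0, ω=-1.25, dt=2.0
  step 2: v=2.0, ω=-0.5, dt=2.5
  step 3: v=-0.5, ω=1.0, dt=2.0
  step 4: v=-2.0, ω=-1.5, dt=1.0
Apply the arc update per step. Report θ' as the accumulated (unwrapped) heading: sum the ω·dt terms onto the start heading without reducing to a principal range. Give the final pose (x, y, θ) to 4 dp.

(6.5427, -6.9208, -6.1298)

step 1: θ'=-5.3798 (R=0.8000) → pose (3.8354, -6.2679, -5.3798)
step 2: θ'=-6.6298 (R=-4.0000) → pose (8.3360, -4.9816, -6.6298)
step 3: θ'=-4.6298 (R=-0.5000) → pose (7.6678, -5.4931, -4.6298)
step 4: θ'=-6.1298 (R=1.3333) → pose (6.5427, -6.9208, -6.1298)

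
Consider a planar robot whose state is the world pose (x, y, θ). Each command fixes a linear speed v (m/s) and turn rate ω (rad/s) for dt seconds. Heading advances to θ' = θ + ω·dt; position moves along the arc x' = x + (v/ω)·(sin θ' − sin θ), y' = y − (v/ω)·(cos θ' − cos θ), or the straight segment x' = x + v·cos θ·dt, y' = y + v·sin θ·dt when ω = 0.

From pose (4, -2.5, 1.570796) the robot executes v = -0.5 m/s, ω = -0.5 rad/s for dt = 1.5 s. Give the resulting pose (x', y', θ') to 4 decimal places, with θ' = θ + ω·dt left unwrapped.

(3.7317, -3.1816, 0.8208)

θ' = 1.5708 + -0.5·1.5 = 0.8208
R = v/ω = -0.5/-0.5 = 1.0000
x' = 4 + 1.0000·(sin 0.8208 − sin 1.5708) = 3.7317
y' = -2.5 − 1.0000·(cos 0.8208 − cos 1.5708) = -3.1816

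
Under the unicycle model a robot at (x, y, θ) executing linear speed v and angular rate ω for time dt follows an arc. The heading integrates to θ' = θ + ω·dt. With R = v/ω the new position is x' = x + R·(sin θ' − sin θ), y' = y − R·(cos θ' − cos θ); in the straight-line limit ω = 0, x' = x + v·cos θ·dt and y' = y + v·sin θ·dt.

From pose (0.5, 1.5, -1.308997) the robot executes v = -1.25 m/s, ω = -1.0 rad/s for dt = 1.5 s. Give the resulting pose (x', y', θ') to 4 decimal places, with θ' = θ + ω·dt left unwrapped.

θ' = -1.3090 + -1.0·1.5 = -2.8090
R = v/ω = -1.25/-1.0 = 1.2500
x' = 0.5 + 1.2500·(sin -2.8090 − sin -1.3090) = 1.2993
y' = 1.5 − 1.2500·(cos -2.8090 − cos -1.3090) = 3.0050

(1.2993, 3.0050, -2.8090)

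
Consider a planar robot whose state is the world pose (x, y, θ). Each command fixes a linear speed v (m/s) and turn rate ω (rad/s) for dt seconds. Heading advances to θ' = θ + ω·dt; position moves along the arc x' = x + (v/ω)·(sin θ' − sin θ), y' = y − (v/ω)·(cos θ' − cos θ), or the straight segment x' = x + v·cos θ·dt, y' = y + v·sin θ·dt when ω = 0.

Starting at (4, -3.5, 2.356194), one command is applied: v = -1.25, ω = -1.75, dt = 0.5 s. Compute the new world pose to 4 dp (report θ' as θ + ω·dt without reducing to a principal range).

θ' = 2.3562 + -1.75·0.5 = 1.4812
R = v/ω = -1.25/-1.75 = 0.7143
x' = 4 + 0.7143·(sin 1.4812 − sin 2.3562) = 4.2063
y' = -3.5 − 0.7143·(cos 1.4812 − cos 2.3562) = -4.0690

(4.2063, -4.0690, 1.4812)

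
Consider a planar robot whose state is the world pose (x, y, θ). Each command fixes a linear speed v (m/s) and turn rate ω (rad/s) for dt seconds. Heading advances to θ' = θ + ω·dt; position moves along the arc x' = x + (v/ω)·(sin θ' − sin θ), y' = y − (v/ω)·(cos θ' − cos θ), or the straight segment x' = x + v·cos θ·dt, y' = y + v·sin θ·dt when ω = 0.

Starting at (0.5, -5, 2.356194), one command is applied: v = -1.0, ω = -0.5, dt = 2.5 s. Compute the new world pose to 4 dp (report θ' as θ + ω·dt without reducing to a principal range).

θ' = 2.3562 + -0.5·2.5 = 1.1062
R = v/ω = -1.0/-0.5 = 2.0000
x' = 0.5 + 2.0000·(sin 1.1062 − sin 2.3562) = 0.8738
y' = -5 − 2.0000·(cos 1.1062 − cos 2.3562) = -7.3103

(0.8738, -7.3103, 1.1062)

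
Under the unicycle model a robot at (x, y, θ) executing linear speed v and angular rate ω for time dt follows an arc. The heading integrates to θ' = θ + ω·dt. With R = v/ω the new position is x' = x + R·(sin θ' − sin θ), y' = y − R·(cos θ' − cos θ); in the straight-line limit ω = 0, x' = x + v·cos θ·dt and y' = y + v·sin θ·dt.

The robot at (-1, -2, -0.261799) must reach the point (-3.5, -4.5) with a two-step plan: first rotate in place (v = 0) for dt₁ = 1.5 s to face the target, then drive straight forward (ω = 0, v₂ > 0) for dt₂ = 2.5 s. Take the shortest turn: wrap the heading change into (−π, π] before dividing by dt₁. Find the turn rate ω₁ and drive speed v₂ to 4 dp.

ω₁ = -1.3963, v₂ = 1.4142

heading to target = atan2(-4.5−-2, -3.5−-1) = -2.3562
Δθ = wrap(-2.3562 − -0.2618) = -2.0944; ω₁ = Δθ/dt₁ = -1.3963
distance = √((-3.5−-1)² + (-4.5−-2)²) = 3.5355; v₂ = distance/dt₂ = 1.4142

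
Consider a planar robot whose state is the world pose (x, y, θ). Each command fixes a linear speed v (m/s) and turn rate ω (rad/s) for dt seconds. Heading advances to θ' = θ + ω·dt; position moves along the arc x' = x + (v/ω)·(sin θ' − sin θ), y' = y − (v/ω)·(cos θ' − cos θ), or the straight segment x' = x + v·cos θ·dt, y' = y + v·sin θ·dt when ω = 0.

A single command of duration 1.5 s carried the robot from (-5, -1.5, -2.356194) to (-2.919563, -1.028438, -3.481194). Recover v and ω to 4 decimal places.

v = -1.5000, ω = -0.7500

Δθ = -3.481194 − -2.356194 = -1.125000
ω = Δθ/dt = -1.125000/1.5 = -0.7500
R = Δx/(sin θ' − sin θ) = 2.0000
v = R·ω = 2.0000·-0.7500 = -1.5000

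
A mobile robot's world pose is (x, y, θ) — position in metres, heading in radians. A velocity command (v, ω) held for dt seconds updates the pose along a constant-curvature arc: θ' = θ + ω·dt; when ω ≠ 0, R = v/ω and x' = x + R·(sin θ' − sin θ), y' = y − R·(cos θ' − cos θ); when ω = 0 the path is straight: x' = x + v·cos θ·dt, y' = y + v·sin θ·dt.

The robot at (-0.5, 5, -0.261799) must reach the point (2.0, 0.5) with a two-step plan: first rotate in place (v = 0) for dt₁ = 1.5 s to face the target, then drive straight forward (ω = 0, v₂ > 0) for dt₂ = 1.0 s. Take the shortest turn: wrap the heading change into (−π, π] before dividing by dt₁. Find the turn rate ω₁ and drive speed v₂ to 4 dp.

heading to target = atan2(0.5−5, 2−-0.5) = -1.0637
Δθ = wrap(-1.0637 − -0.2618) = -0.8019; ω₁ = Δθ/dt₁ = -0.5346
distance = √((2−-0.5)² + (0.5−5)²) = 5.1478; v₂ = distance/dt₂ = 5.1478

ω₁ = -0.5346, v₂ = 5.1478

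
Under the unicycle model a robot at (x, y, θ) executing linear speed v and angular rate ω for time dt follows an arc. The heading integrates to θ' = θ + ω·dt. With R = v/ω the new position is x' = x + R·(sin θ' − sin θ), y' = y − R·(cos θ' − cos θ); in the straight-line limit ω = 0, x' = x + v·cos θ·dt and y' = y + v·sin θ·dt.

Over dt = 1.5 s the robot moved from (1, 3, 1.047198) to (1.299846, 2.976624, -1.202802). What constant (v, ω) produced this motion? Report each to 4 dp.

v = 0.2500, ω = -1.5000

Δθ = -1.202802 − 1.047198 = -2.250000
ω = Δθ/dt = -2.250000/1.5 = -1.5000
R = Δx/(sin θ' − sin θ) = -0.1667
v = R·ω = -0.1667·-1.5000 = 0.2500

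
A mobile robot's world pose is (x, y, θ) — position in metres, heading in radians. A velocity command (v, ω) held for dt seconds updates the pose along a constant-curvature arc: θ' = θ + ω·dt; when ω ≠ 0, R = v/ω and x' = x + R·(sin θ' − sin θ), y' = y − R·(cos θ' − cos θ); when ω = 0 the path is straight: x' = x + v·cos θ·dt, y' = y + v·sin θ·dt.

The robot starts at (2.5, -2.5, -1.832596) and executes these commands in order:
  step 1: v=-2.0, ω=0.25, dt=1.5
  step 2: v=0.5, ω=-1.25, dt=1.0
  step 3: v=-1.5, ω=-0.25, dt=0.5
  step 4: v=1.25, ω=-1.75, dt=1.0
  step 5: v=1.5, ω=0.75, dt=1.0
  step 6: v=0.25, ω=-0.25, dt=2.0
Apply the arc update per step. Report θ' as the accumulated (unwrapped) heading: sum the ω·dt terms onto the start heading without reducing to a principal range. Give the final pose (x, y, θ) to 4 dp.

step 1: θ'=-1.4576 (R=-8.0000) → pose (2.7214, 0.4742, -1.4576)
step 2: θ'=-2.7076 (R=-0.4000) → pose (2.4922, 0.0661, -2.7076)
step 3: θ'=-2.8326 (R=6.0000) → pose (3.1905, 0.3382, -2.8326)
step 4: θ'=-4.5826 (R=-0.7143) → pose (2.2650, 0.9262, -4.5826)
step 5: θ'=-3.8326 (R=2.0000) → pose (1.5565, 2.2086, -3.8326)
step 6: θ'=-4.3326 (R=-1.0000) → pose (1.2651, 2.6084, -4.3326)

(1.2651, 2.6084, -4.3326)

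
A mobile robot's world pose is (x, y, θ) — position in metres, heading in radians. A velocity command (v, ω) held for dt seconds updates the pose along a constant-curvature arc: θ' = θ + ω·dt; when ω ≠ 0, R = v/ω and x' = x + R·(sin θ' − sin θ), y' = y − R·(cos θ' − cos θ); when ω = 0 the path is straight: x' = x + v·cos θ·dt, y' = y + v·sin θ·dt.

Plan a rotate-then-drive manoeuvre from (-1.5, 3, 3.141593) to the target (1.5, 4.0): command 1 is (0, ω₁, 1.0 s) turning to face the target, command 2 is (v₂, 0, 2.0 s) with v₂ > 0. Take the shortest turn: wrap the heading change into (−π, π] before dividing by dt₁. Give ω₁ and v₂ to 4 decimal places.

heading to target = atan2(4−3, 1.5−-1.5) = 0.3218
Δθ = wrap(0.3218 − 3.1416) = -2.8198; ω₁ = Δθ/dt₁ = -2.8198
distance = √((1.5−-1.5)² + (4−3)²) = 3.1623; v₂ = distance/dt₂ = 1.5811

ω₁ = -2.8198, v₂ = 1.5811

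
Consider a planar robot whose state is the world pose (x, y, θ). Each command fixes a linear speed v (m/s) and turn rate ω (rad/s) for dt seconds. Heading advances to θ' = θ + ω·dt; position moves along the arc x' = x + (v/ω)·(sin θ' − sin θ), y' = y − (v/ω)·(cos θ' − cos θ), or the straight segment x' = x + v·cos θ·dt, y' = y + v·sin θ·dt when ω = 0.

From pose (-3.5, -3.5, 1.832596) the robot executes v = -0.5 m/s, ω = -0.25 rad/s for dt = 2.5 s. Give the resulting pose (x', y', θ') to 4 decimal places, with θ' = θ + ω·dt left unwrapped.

(-3.5623, -4.7282, 1.2076)

θ' = 1.8326 + -0.25·2.5 = 1.2076
R = v/ω = -0.5/-0.25 = 2.0000
x' = -3.5 + 2.0000·(sin 1.2076 − sin 1.8326) = -3.5623
y' = -3.5 − 2.0000·(cos 1.2076 − cos 1.8326) = -4.7282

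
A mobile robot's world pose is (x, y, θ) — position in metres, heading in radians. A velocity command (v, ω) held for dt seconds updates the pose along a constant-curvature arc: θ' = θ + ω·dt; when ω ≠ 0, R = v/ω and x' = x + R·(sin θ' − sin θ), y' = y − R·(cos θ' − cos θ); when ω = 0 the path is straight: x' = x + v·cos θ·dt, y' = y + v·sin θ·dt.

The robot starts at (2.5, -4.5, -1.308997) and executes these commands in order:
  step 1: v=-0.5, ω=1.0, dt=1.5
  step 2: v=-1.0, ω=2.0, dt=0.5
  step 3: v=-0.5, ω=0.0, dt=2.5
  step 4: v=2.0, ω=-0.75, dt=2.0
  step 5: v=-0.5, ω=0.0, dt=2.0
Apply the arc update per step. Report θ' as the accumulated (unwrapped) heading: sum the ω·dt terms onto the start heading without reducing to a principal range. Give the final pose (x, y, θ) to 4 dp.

step 1: θ'=0.1910 (R=-0.5000) → pose (1.9221, -4.1385, 0.1910)
step 2: θ'=1.1910 (R=-0.5000) → pose (1.5527, -4.4440, 1.1910)
step 3: θ'=1.1910 (straight) → pose (1.0893, -5.6050, 1.1910)
step 4: θ'=-0.3090 (R=-2.6667) → pose (4.3768, -4.0532, -0.3090)
step 5: θ'=-0.3090 (straight) → pose (3.4242, -3.7491, -0.3090)

(3.4242, -3.7491, -0.3090)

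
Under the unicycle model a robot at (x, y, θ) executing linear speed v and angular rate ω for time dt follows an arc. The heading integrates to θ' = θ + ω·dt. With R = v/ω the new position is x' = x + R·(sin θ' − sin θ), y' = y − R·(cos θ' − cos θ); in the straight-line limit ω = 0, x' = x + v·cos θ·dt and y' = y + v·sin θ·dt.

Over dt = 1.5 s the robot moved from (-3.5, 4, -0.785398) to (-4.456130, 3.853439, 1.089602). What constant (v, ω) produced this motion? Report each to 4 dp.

Δθ = 1.089602 − -0.785398 = 1.875000
ω = Δθ/dt = 1.875000/1.5 = 1.2500
R = Δx/(sin θ' − sin θ) = -0.6000
v = R·ω = -0.6000·1.2500 = -0.7500

v = -0.7500, ω = 1.2500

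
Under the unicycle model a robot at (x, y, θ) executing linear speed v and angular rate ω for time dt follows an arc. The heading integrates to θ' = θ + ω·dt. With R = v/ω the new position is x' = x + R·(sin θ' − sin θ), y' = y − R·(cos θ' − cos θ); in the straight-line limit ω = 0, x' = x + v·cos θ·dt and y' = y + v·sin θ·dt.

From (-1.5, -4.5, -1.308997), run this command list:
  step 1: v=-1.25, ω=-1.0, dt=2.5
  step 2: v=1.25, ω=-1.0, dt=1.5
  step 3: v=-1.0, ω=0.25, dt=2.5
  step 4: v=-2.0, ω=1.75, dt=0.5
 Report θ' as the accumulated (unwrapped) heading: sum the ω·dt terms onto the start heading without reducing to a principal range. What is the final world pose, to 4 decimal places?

(-0.0337, -4.7367, -3.8090)

step 1: θ'=-3.8090 (R=1.2500) → pose (0.4811, -3.1947, -3.8090)
step 2: θ'=-5.3090 (R=-1.2500) → pose (0.2207, -1.5106, -5.3090)
step 3: θ'=-4.6840 (R=-4.0000) → pose (-0.4687, -3.8715, -4.6840)
step 4: θ'=-3.8090 (R=-1.1429) → pose (-0.0337, -4.7367, -3.8090)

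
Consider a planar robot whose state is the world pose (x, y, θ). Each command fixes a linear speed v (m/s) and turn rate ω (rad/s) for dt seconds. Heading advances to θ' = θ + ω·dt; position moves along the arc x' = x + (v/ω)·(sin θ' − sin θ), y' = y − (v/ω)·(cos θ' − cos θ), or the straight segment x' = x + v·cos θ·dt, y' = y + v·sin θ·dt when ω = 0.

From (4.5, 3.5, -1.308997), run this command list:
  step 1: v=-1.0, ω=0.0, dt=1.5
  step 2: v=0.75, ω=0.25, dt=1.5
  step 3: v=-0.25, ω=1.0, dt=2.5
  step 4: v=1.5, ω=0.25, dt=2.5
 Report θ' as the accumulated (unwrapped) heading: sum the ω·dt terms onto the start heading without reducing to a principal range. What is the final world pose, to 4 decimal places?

(3.0292, 7.3100, 2.1910)

step 1: θ'=-1.3090 (straight) → pose (4.1118, 4.9489, -1.3090)
step 2: θ'=-0.9340 (R=3.0000) → pose (4.5975, 3.9415, -0.9340)
step 3: θ'=1.5660 (R=-0.2500) → pose (4.1465, 3.7940, 1.5660)
step 4: θ'=2.1910 (R=6.0000) → pose (3.0292, 7.3100, 2.1910)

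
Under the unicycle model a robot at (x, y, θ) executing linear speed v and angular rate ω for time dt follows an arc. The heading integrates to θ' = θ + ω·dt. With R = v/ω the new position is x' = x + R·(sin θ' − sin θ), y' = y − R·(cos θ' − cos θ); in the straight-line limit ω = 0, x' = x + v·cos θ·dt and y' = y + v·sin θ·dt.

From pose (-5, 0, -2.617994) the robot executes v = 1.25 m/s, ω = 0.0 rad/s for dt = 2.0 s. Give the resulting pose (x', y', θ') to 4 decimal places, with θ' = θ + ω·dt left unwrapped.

(-7.1651, -1.2500, -2.6180)

θ' = -2.6180 + 0.0·2.0 = -2.6180
ω = 0 → straight: x' = -5 + 1.25·cos(-2.6180)·2.0 = -7.1651
y' = 0 + 1.25·sin(-2.6180)·2.0 = -1.2500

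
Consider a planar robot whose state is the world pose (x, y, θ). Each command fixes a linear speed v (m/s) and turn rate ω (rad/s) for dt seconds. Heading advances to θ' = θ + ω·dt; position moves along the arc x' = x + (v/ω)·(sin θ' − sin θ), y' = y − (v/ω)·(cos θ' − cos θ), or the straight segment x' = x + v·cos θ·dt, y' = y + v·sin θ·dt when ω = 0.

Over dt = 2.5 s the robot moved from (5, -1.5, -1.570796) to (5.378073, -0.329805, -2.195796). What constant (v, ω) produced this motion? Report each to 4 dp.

v = -0.5000, ω = -0.2500

Δθ = -2.195796 − -1.570796 = -0.625000
ω = Δθ/dt = -0.625000/2.5 = -0.2500
R = −Δy/(cos θ' − cos θ) = 2.0000
v = R·ω = 2.0000·-0.2500 = -0.5000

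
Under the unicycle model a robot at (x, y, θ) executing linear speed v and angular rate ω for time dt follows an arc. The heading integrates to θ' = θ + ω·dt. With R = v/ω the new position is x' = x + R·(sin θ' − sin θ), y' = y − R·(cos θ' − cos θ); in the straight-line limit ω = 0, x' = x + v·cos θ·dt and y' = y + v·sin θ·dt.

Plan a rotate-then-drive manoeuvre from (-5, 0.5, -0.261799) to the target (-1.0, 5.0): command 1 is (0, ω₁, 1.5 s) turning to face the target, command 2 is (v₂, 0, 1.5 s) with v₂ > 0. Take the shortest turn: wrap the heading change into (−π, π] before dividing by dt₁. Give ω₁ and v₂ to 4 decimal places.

heading to target = atan2(5−0.5, -1−-5) = 0.8442
Δθ = wrap(0.8442 − -0.2618) = 1.1060; ω₁ = Δθ/dt₁ = 0.7373
distance = √((-1−-5)² + (5−0.5)²) = 6.0208; v₂ = distance/dt₂ = 4.0139

ω₁ = 0.7373, v₂ = 4.0139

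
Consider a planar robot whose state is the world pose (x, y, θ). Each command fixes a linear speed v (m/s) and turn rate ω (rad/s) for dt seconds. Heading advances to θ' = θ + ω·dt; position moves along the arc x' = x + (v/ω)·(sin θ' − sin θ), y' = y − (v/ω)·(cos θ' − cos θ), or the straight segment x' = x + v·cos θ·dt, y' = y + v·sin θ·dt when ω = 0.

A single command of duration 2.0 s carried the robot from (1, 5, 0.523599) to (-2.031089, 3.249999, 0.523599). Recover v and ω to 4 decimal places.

Δθ = 0.523599 − 0.523599 = 0.000000
ω = Δθ/dt = 0.000000/2.0 = 0.0000
ω = 0 → v = (Δx·cos θ + Δy·sin θ)/dt = -1.7500

v = -1.7500, ω = 0.0000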